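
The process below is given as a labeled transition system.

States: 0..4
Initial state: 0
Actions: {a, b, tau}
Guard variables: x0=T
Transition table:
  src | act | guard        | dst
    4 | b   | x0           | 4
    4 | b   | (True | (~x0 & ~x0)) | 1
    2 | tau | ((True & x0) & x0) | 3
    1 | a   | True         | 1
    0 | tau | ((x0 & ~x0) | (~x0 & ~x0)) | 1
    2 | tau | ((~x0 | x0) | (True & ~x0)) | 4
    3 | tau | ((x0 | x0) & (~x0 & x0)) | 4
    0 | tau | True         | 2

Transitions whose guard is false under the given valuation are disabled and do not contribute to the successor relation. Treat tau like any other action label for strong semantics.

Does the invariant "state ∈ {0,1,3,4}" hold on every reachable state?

Answer: INVARIANT VIOLATED at state 2

Working:
Inv-set: {0,1,3,4}
Reachable = {0,1,2,3,4}
  0: ✓
  1: ✓
  2: VIOLATES
  3: ✓
  4: ✓
witness against invariant: tau → 2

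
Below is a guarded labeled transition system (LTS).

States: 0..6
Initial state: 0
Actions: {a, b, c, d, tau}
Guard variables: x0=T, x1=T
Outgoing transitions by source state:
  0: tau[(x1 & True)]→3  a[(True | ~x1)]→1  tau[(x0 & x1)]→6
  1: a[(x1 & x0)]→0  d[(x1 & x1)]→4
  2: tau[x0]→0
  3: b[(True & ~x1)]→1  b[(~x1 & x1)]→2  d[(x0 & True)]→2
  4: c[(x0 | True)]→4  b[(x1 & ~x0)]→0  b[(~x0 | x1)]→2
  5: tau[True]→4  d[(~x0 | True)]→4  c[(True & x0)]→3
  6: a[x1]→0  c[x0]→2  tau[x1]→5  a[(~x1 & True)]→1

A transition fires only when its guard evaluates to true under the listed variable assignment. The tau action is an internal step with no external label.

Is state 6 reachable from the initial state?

After dropping false guards: 15 live edges.
depth 0: {0}
depth 1: {1,3,6}  total {0,1,3,6}
depth 2: {2,4,5}  total {0,1,2,3,4,5,6}
R = {0,1,2,3,4,5,6}
Path to 6: tau

Answer: REACHABLE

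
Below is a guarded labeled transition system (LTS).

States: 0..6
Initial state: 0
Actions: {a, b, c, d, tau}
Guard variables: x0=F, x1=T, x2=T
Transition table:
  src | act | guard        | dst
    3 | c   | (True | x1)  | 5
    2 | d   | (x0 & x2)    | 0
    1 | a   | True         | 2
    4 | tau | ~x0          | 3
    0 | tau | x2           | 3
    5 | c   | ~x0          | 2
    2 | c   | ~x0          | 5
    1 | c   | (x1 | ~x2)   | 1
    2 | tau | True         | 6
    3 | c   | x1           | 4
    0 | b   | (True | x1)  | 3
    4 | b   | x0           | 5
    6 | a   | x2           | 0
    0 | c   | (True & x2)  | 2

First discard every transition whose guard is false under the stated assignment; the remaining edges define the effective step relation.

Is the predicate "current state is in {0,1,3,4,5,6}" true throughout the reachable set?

Answer: INVARIANT VIOLATED at state 2

Trace:
Safe = {0,1,3,4,5,6}
Reach set: {0,2,3,4,5,6}
  0: ok
  2: VIOLATES
  3: ok
  4: ok
  5: ok
  6: ok
witness against invariant: c → 2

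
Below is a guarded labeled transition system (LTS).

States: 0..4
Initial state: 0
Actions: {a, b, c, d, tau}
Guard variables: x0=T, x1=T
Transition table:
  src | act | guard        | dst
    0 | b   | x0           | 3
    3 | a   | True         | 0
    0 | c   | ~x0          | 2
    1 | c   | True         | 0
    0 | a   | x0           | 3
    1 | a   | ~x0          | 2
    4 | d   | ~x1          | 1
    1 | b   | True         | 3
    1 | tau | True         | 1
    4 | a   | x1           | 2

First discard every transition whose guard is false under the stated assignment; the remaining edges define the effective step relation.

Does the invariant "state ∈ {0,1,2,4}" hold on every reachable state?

Answer: INVARIANT VIOLATED at state 3

Trace:
Inv-set: {0,1,2,4}
Reachable = {0,3}
  0: safe
  3: outside
reach 3 via b — violates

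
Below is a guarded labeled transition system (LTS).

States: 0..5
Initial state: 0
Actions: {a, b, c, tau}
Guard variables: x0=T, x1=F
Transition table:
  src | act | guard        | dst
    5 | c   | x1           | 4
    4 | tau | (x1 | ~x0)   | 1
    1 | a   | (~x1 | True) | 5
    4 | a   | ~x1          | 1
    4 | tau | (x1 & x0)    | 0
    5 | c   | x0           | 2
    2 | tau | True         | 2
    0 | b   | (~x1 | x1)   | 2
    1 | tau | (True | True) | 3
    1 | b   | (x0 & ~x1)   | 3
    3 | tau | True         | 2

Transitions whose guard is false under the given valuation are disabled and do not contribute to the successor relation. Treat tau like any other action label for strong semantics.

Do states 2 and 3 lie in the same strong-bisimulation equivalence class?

Compute ~ classes (split until stable):
  π0 = {{0,1,2,3,4,5}}
  π1 = {{0},{1},{2,3},{4},{5}}
Fixed point at round 2; 5 class(es).
[2]={2,3}  [3]={2,3}

Answer: BISIMILAR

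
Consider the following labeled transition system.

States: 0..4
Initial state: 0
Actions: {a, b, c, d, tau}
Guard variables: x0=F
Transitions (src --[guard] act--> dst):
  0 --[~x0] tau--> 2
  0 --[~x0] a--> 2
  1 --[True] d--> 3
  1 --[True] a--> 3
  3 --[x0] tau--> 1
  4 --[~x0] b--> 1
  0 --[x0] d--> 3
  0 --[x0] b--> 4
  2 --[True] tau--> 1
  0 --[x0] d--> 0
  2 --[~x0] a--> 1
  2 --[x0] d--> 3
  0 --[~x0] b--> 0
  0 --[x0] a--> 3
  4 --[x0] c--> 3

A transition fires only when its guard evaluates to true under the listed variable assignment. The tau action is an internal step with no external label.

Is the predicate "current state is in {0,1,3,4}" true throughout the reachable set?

Answer: INVARIANT VIOLATED at state 2

Working:
Allowed set {0,1,3,4}
Reachable = {0,1,2,3}
  0: safe
  1: safe
  2: outside
  3: safe
reach 2 via tau — violates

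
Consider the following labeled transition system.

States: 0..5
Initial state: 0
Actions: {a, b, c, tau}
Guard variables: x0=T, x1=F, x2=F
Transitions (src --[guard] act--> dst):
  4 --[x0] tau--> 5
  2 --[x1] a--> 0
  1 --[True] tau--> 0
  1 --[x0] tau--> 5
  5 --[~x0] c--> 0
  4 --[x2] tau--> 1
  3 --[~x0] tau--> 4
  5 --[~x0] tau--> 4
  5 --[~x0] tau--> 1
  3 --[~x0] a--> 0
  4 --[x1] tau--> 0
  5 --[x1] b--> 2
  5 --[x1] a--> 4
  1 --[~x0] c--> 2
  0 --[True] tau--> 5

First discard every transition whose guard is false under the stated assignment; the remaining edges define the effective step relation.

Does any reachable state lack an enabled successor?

Answer: DEADLOCK at state 5

Working:
Reach set: {0,5}
  0: tau→5  [1 exit(s)]
  5: ∅  [no exit]
witness 5: tau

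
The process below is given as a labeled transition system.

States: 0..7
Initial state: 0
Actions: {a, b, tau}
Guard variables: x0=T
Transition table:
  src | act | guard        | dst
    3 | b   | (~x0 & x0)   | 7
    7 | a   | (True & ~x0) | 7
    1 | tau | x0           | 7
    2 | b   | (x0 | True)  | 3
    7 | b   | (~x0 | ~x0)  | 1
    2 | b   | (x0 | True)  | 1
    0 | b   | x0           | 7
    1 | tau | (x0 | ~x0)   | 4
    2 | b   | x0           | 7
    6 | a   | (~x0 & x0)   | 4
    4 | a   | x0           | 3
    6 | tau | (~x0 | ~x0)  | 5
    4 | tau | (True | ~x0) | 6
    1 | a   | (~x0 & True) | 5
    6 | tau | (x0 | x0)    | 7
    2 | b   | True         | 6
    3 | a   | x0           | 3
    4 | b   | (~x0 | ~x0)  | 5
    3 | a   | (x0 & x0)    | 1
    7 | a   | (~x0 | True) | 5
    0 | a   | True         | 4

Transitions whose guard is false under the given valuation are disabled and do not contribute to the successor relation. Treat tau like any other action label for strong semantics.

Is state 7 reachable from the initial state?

Answer: REACHABLE

Trace:
Guard filter leaves 14 enabled edge(s).
depth 0: {0}
depth 1: {4,7}  total {0,4,7}
depth 2: {3,5,6}  total {0,3,4,5,6,7}
depth 3: {1}  total {0,1,3,4,5,6,7}
R = {0,1,3,4,5,6,7}
trace reaching 7: b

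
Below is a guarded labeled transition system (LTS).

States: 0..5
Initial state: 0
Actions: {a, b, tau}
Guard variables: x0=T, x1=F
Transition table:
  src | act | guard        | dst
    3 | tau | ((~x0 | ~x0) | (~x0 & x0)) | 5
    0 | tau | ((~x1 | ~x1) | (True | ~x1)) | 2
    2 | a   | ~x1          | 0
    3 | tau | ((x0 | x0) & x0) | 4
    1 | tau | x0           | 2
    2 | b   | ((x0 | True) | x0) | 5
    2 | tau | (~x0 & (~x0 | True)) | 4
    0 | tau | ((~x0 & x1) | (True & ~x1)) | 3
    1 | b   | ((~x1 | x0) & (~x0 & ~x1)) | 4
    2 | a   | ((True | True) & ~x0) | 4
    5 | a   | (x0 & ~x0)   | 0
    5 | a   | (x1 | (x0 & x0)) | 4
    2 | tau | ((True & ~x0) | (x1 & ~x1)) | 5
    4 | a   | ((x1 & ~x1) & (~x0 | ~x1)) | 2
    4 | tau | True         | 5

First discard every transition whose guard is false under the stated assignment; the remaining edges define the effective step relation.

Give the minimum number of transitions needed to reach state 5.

Breadth-first toward 5:
  Layer 0: {0}
  Layer 1: {2,3}
  Layer 2: {4,5}
5 enters at depth 2; path tau·b

Answer: 2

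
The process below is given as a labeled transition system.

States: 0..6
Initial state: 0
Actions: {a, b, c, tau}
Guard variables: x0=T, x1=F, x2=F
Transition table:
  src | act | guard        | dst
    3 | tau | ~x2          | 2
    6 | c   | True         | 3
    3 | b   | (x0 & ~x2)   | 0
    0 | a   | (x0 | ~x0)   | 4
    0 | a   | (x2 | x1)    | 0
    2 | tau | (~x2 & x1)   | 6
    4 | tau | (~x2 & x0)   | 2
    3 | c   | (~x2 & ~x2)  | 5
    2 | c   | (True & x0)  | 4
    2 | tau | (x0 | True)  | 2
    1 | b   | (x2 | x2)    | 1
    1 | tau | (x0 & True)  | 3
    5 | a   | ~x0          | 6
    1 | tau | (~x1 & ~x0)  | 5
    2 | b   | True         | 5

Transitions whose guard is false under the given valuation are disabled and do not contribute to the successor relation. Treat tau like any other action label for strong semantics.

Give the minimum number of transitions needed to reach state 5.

Layered search for 5:
  Layer 0: {0}
  Layer 1: {4}
  Layer 2: {2}
  Layer 3: {5}
5 enters at depth 3; path a·tau·b

Answer: 3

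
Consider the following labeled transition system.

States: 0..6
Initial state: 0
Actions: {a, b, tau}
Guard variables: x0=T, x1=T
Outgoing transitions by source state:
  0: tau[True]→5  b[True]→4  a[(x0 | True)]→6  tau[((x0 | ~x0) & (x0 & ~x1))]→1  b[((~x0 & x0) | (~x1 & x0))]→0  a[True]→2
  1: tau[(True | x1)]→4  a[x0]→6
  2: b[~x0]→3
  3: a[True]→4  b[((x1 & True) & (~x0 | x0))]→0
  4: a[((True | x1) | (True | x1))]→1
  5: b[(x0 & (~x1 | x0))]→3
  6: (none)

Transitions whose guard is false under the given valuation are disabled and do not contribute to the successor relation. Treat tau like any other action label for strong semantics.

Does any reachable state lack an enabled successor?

Reachable = {0,1,2,3,4,5,6}
  0: a→2  a→6  b→4  tau→5  [4 out]
  1: a→6  tau→4  [2 out]
  2: ∅  [no exit]
  3: a→4  b→0  [2 out]
  4: a→1  [1 out]
  5: b→3  [1 out]
  6: ∅  [no exit]
Path to 2: a

Answer: DEADLOCK at state 2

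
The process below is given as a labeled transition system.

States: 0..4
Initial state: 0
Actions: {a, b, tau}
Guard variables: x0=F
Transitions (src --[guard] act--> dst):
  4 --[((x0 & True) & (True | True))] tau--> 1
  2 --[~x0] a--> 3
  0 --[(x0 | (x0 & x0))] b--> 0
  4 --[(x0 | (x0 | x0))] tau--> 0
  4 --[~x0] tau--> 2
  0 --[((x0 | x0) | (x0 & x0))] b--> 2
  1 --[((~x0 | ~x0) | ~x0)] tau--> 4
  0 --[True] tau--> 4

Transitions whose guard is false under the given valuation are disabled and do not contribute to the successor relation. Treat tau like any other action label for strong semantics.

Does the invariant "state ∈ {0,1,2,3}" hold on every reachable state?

Inv-set: {0,1,2,3}
Reachable = {0,2,3,4}
  0: safe
  2: safe
  3: safe
  4: ✗ unsafe
counterexample path to 4: tau

Answer: INVARIANT VIOLATED at state 4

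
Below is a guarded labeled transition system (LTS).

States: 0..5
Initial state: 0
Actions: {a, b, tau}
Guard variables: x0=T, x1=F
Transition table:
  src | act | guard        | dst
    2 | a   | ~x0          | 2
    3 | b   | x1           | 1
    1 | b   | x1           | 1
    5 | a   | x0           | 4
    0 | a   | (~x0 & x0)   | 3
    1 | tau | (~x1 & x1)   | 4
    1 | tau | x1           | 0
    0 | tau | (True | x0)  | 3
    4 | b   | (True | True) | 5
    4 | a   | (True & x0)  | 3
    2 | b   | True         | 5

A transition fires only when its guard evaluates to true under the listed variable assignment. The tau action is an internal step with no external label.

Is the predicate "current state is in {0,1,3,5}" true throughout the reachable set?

Inv-set: {0,1,3,5}
R = {0,3}
  0: safe
  3: safe

Answer: INVARIANT HOLDS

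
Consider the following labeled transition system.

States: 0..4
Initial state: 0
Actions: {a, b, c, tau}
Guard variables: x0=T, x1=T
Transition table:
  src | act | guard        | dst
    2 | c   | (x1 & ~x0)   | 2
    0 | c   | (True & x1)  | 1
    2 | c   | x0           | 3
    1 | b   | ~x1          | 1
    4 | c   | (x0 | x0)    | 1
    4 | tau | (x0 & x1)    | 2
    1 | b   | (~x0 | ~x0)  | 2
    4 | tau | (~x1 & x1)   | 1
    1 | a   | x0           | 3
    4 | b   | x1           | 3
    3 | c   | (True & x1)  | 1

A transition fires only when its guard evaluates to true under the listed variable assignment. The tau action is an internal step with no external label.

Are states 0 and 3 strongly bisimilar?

Bisimulation quotient by refinement:
  round 0: {{0,1,2,3,4}}
  round 1: {{0,2,3},{1},{4}}
  round 2: {{0,3},{1},{2},{4}}
Fixed point at round 3; 4 class(es).
0∈{0,3}, 3∈{0,3}

Answer: BISIMILAR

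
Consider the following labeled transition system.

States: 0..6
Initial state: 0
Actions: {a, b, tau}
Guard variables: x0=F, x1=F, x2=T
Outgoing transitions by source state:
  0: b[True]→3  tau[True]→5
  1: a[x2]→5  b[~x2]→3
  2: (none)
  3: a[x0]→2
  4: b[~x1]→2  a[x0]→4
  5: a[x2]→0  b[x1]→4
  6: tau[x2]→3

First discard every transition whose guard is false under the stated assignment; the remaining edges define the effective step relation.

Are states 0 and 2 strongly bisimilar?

Refine partition for ~:
  round 0: {{0,1,2,3,4,5,6}}
  round 1: {{0},{1,5},{2,3},{4},{6}}
  round 2: {{0},{1},{2,3},{4},{5},{6}}
stable after 3 split(s): 6 block(s)
0∈{0}, 2∈{2,3}

Answer: NOT BISIMILAR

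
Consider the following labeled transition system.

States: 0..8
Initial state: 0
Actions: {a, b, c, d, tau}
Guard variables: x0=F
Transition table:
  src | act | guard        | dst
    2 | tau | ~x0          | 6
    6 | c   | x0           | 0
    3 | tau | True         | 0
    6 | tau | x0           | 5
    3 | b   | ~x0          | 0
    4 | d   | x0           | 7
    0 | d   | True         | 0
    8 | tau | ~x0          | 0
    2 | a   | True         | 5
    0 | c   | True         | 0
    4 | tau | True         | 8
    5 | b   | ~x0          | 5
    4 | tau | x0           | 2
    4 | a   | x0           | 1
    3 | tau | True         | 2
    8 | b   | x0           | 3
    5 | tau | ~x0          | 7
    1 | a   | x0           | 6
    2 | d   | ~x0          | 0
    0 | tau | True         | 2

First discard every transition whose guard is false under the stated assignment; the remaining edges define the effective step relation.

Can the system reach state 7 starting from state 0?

13 transition(s) survive guard evaluation.
depth 0: {0}
depth 1: {2}  now seen {0,2}
depth 2: {5,6}  now seen {0,2,5,6}
depth 3: {7}  now seen {0,2,5,6,7}
Reach set: {0,2,5,6,7}
trace reaching 7: tau·a·tau

Answer: REACHABLE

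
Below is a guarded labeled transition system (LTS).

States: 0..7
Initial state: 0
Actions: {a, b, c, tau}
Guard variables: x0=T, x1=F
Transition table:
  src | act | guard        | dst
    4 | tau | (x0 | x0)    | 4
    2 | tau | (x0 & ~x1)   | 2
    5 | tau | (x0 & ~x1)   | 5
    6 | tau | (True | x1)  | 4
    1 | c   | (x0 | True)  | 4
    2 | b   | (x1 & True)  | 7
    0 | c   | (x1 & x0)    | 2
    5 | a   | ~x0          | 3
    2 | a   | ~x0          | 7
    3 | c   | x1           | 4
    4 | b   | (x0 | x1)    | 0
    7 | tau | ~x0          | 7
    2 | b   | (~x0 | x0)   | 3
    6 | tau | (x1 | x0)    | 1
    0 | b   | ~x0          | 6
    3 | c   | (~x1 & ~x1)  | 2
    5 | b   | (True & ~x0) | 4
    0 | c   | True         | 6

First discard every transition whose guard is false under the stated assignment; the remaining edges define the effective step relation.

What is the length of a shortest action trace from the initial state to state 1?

BFS to 1:
  Layer 0: {0}
  Layer 1: {6}
  Layer 2: {1,4}
first hit 1 at d=2 via c·tau

Answer: 2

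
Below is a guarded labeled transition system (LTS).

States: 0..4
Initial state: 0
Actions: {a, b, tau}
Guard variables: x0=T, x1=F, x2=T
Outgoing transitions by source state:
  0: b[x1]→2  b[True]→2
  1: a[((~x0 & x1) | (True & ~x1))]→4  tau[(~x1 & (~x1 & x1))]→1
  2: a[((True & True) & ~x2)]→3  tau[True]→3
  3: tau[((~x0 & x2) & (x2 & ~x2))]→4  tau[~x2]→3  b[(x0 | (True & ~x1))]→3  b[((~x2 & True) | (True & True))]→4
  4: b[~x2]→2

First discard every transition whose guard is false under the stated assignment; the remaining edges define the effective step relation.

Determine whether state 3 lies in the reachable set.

Answer: REACHABLE

Analysis:
Guard filter leaves 5 enabled edge(s).
L0 = {0}
L1 = {2}  now seen {0,2}
L2 = {3}  now seen {0,2,3}
L3 = {4}  now seen {0,2,3,4}
Reach set: {0,2,3,4}
witness 3: b·tau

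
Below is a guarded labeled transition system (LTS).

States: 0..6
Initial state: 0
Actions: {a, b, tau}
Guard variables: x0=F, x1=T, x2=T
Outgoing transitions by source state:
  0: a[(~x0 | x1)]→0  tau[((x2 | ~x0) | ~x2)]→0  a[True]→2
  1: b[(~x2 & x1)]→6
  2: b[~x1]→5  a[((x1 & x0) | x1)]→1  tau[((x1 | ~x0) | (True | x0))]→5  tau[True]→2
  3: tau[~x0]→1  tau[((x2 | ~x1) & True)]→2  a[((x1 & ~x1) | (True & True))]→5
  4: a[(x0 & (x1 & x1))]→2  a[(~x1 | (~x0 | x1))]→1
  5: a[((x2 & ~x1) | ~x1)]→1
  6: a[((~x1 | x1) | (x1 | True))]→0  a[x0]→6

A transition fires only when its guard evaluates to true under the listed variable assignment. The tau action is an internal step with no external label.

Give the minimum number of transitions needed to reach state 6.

Layered search for 6:
  depth 0: {0}
  depth 1: {2}
  depth 2: {1,5}
6 never appears.

Answer: UNREACHABLE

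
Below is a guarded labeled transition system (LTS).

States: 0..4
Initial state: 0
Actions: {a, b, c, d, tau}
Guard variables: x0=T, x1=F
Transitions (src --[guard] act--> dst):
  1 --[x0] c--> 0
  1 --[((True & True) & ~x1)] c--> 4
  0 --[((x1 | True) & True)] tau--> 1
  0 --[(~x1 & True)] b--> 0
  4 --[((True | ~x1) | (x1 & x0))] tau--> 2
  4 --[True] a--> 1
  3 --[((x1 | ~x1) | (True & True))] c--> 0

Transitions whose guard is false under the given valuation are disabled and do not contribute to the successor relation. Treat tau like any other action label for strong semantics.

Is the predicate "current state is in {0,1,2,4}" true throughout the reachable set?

Answer: INVARIANT HOLDS

Trace:
Safe = {0,1,2,4}
Reach set: {0,1,2,4}
  0: ok
  1: ok
  2: ok
  4: ok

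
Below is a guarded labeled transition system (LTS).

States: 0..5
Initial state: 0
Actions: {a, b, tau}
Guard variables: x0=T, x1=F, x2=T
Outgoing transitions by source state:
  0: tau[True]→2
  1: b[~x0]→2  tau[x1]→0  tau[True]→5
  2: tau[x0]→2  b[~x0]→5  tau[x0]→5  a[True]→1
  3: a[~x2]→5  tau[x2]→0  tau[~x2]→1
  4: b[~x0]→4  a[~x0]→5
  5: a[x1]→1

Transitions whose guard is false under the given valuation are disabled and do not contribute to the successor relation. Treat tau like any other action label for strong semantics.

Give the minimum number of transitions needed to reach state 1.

BFS to 1:
  Layer 0: {0}
  Layer 1: {2}
  Layer 2: {1,5}
1 enters at depth 2; path tau·a

Answer: 2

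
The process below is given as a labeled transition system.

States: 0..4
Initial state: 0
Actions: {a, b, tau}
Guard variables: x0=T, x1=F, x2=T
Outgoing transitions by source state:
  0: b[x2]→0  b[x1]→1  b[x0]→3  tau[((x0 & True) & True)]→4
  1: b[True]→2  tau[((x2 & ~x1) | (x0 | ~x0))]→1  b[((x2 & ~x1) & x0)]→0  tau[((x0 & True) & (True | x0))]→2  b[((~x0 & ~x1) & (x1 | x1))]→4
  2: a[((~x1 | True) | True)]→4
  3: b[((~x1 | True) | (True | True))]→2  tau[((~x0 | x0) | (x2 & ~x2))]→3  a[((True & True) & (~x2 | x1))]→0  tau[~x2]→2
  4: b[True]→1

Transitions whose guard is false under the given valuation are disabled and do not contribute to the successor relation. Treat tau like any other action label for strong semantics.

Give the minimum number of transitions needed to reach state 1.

Answer: 2

Working:
Layered search for 1:
  L0 = {0}
  L1 = {3,4}
  L2 = {1,2}
first hit 1 at d=2 via tau·b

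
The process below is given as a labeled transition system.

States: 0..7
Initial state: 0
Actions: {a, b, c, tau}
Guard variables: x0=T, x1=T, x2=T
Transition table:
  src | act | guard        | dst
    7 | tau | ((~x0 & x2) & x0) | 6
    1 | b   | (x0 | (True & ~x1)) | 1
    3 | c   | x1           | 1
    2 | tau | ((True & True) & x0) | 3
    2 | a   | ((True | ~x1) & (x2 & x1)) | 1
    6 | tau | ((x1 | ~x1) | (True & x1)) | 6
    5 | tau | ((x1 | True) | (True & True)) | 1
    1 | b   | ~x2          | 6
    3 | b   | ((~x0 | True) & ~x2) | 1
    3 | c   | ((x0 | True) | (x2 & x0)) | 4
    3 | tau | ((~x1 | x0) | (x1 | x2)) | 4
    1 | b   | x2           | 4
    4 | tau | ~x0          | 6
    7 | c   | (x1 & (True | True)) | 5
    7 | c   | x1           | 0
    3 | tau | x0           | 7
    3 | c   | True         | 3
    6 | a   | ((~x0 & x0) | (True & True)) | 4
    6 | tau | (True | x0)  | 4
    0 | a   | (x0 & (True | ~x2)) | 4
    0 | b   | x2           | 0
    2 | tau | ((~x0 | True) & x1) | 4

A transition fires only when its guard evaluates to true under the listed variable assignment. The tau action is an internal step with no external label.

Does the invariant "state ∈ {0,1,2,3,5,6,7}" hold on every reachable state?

Inv-set: {0,1,2,3,5,6,7}
Reach set: {0,4}
  0: ok
  4: VIOLATES
reach 4 via a — violates

Answer: INVARIANT VIOLATED at state 4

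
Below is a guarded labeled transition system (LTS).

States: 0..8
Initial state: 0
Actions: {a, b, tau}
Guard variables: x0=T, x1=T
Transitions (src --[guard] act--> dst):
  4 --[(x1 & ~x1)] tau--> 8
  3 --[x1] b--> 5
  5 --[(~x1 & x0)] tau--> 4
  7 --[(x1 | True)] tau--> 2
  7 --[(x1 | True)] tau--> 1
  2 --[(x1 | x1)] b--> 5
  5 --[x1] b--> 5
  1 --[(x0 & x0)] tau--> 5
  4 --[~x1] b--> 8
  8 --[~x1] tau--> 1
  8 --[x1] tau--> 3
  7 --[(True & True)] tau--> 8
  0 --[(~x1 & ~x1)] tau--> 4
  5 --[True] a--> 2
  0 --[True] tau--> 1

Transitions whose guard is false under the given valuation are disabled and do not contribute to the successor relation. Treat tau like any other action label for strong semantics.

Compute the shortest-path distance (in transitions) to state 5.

Answer: 2

Analysis:
Layered search for 5:
  L0 = {0}
  L1 = {1}
  L2 = {5}
first hit 5 at d=2 via tau·tau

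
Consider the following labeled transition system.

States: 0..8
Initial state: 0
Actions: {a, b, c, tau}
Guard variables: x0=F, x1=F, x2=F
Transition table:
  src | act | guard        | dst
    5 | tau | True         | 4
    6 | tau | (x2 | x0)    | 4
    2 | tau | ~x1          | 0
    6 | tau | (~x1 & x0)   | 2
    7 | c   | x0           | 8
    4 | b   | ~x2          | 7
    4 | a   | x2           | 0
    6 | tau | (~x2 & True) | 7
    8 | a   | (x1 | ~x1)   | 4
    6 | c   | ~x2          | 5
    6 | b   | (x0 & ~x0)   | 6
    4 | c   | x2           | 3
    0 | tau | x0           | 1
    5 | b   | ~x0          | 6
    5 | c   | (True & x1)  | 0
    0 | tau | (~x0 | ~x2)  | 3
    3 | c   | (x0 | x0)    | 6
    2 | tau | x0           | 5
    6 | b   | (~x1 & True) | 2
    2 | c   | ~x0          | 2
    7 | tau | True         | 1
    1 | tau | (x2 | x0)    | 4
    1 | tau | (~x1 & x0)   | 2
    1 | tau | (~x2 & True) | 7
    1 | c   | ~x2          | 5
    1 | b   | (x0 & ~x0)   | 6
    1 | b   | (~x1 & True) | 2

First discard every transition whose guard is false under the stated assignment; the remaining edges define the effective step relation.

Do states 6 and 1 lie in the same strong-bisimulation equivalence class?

Refine partition for ~:
  P[0] = {{0,1,2,3,4,5,6,7,8}}
  P[1] = {{0,7},{1,6},{2},{3},{4},{5},{8}}
  P[2] = {{0},{1,6},{2},{3},{4},{5},{7},{8}}
Fixed point at round 3; 8 class(es).
class of 6: {1,6}; class of 1: {1,6}

Answer: BISIMILAR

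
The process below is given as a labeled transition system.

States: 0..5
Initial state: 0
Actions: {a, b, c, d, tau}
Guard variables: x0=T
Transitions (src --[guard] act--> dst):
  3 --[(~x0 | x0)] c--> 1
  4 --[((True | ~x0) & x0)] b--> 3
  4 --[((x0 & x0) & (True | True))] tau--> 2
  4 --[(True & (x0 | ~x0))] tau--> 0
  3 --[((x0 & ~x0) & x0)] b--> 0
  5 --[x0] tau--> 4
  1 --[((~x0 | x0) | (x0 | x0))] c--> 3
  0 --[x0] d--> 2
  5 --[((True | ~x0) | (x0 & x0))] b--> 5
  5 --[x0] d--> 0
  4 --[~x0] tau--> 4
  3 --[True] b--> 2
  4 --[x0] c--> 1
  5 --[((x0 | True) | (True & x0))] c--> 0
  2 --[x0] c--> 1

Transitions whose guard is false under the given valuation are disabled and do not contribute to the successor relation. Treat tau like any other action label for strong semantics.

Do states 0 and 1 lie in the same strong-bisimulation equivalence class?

Answer: NOT BISIMILAR

Analysis:
Compute ~ classes (split until stable):
  P[0] = {{0,1,2,3,4,5}}
  P[1] = {{0},{1,2},{3},{4},{5}}
  P[2] = {{0},{1},{2},{3},{4},{5}}
stable after 3 split(s): 6 block(s)
class of 0: {0}; class of 1: {1}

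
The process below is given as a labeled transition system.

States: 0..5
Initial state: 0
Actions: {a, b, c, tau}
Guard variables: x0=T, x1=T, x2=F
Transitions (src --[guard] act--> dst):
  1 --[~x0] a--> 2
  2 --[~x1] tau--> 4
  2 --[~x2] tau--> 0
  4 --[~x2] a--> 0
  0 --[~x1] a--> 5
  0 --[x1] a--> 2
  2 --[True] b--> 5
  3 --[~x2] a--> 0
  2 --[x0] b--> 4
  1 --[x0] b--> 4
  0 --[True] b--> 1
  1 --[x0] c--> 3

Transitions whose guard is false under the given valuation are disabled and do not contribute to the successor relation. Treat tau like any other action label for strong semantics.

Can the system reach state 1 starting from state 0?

After dropping false guards: 9 live edges.
Layer 0: {0}
Layer 1: {1,2}  now seen {0,1,2}
Layer 2: {3,4,5}  now seen {0,1,2,3,4,5}
Reachable = {0,1,2,3,4,5}
witness 1: b

Answer: REACHABLE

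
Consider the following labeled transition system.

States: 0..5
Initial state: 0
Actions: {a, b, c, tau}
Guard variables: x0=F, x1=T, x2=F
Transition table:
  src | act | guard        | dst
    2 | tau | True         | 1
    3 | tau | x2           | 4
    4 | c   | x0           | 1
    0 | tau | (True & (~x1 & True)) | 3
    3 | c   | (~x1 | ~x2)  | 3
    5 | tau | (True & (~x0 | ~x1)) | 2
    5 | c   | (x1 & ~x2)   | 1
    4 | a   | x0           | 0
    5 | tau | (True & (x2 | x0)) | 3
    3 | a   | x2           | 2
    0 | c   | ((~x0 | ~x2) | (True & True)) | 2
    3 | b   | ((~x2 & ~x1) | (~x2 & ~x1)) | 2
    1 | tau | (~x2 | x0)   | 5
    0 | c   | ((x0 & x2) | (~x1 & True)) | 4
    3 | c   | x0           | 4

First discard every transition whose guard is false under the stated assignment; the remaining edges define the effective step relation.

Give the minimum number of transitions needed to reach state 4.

BFS to 4:
  Layer 0: {0}
  Layer 1: {2}
  Layer 2: {1}
  Layer 3: {5}
4 never appears.

Answer: UNREACHABLE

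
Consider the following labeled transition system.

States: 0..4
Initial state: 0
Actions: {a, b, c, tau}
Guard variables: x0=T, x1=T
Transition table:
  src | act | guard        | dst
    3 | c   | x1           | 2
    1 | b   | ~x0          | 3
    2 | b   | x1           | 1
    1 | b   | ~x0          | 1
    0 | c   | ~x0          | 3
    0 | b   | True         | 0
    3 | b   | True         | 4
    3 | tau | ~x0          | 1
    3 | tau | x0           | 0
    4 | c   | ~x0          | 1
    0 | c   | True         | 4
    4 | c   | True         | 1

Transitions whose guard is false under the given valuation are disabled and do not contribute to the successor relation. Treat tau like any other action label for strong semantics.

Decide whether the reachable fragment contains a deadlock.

Answer: DEADLOCK at state 1

Analysis:
R = {0,1,4}
  0: b→0  c→4  [2 out]
  1: ∅  [deadlock]
  4: c→1  [1 out]
witness 1: c·c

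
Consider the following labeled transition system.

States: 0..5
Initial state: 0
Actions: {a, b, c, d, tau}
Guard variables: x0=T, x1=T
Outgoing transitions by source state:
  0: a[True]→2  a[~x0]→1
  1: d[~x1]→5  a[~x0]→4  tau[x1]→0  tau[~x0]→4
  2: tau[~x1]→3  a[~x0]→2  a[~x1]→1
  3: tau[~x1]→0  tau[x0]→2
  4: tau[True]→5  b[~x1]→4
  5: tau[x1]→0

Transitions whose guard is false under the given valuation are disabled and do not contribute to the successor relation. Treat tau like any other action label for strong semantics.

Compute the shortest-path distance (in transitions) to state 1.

Layered search for 1:
  depth 0: {0}
  depth 1: {2}
1 never appears.

Answer: UNREACHABLE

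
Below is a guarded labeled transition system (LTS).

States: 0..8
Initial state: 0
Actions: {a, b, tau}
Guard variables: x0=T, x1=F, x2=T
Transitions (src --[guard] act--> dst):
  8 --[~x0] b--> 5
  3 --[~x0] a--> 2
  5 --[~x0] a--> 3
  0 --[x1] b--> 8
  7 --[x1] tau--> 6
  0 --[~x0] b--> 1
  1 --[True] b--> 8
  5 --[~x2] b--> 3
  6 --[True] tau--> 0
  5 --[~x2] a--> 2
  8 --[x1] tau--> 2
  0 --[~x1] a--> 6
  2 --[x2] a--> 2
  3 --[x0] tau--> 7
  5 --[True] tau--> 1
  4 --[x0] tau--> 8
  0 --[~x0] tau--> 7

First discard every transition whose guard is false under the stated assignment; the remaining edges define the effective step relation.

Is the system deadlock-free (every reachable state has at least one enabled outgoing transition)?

Answer: DEADLOCK-FREE

Working:
Reachable = {0,6}
  0: a→6  [deg 1]
  6: tau→0  [deg 1]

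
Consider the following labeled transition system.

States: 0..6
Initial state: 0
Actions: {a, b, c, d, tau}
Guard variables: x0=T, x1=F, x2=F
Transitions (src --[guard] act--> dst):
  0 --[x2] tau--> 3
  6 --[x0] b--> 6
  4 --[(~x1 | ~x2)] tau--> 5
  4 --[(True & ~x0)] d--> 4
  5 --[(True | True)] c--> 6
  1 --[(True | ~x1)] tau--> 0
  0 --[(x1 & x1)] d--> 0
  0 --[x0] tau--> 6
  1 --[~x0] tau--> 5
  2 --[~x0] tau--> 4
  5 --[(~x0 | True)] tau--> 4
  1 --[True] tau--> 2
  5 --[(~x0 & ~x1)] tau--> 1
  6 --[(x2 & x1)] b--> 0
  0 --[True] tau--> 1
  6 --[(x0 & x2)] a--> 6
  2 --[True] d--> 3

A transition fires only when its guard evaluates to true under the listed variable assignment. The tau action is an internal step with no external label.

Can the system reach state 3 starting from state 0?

After dropping false guards: 9 live edges.
depth 0: {0}
depth 1: {1,6}  total {0,1,6}
depth 2: {2}  total {0,1,2,6}
depth 3: {3}  total {0,1,2,3,6}
Reachable = {0,1,2,3,6}
trace reaching 3: tau·tau·d

Answer: REACHABLE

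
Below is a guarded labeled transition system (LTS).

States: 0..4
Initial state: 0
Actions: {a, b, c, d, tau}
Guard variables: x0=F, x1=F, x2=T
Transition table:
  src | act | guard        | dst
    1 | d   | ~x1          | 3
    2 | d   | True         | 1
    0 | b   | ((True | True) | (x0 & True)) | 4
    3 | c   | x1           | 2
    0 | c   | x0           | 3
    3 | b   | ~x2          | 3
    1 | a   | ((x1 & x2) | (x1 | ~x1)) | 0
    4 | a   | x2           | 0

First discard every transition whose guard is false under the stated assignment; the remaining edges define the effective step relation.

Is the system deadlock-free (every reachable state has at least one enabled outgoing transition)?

Reach set: {0,4}
  0: b→4  [1 out]
  4: a→0  [1 out]

Answer: DEADLOCK-FREE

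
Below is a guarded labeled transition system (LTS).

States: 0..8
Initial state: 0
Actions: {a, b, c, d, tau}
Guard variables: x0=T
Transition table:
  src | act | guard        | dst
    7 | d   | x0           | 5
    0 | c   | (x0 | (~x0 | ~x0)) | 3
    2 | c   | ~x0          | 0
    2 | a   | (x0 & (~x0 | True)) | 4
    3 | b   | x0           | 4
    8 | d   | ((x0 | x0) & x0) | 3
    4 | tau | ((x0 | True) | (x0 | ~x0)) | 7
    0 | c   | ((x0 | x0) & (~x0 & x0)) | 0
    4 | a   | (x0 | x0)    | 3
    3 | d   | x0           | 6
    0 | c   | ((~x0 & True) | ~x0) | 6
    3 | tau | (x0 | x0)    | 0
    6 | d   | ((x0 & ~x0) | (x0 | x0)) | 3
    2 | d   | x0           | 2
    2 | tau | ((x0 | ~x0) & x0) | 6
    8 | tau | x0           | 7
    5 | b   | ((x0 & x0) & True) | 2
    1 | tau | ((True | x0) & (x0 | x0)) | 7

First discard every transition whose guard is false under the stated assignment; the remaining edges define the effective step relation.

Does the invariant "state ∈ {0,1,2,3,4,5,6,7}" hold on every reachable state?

Answer: INVARIANT HOLDS

Trace:
Inv-set: {0,1,2,3,4,5,6,7}
Reach set: {0,2,3,4,5,6,7}
  0: safe
  2: safe
  3: safe
  4: safe
  5: safe
  6: safe
  7: safe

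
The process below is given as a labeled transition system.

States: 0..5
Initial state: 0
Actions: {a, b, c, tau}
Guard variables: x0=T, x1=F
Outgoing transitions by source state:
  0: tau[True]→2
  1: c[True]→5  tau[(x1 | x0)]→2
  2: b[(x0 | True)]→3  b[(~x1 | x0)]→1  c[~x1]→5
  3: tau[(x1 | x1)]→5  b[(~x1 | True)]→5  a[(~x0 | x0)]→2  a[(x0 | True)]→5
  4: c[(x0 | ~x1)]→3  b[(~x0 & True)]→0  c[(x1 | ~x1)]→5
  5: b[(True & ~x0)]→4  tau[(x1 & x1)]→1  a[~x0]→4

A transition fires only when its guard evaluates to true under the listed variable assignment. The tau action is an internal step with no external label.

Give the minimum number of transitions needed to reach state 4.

Answer: UNREACHABLE

Working:
BFS to 4:
  depth 0: {0}
  depth 1: {2}
  depth 2: {1,3,5}
4 never appears.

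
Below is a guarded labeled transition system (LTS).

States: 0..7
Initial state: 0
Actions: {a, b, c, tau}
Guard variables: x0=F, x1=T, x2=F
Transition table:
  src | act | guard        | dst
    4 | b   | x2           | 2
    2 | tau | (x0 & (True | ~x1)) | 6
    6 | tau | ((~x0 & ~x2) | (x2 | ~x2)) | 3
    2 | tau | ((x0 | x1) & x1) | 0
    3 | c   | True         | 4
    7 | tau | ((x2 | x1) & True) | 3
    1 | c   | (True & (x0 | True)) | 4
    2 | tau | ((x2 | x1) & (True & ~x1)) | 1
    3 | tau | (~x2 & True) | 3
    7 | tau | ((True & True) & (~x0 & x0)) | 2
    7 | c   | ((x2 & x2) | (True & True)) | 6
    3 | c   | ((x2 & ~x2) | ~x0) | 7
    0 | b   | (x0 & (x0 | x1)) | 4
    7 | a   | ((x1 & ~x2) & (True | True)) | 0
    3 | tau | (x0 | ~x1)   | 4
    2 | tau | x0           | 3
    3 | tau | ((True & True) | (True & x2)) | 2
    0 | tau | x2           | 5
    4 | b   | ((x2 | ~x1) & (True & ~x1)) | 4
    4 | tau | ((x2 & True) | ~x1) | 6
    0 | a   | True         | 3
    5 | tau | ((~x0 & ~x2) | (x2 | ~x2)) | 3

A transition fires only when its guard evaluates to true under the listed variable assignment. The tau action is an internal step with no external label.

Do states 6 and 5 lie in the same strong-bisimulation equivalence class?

Answer: BISIMILAR

Trace:
Bisimulation quotient by refinement:
  round 0: {{0,1,2,3,4,5,6,7}}
  round 1: {{0},{1},{2,5,6},{3},{4},{7}}
  round 2: {{0},{1},{2},{3},{4},{5,6},{7}}
stable after 3 split(s): 7 block(s)
[6]={5,6}  [5]={5,6}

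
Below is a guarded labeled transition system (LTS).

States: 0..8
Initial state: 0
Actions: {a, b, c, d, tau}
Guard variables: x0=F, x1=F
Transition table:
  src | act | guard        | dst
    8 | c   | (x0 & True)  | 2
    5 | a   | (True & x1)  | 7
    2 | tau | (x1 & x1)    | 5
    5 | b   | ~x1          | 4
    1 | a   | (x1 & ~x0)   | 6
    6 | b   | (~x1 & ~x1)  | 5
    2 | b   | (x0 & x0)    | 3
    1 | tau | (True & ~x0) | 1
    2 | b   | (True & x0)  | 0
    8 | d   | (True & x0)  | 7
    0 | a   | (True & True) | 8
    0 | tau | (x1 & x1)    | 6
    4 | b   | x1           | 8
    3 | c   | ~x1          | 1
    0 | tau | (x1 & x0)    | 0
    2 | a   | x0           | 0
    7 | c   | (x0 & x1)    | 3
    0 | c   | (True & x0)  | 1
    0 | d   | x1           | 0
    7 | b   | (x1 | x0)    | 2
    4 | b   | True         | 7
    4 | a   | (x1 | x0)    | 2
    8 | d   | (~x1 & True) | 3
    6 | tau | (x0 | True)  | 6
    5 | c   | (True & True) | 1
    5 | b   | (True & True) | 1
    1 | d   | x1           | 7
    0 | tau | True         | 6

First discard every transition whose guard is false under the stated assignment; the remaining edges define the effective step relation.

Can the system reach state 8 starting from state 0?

After dropping false guards: 11 live edges.
Layer 0: {0}
Layer 1: {6,8}  total {0,6,8}
Layer 2: {3,5}  total {0,3,5,6,8}
Layer 3: {1,4}  total {0,1,3,4,5,6,8}
Layer 4: {7}  total {0,1,3,4,5,6,7,8}
R = {0,1,3,4,5,6,7,8}
Path to 8: a

Answer: REACHABLE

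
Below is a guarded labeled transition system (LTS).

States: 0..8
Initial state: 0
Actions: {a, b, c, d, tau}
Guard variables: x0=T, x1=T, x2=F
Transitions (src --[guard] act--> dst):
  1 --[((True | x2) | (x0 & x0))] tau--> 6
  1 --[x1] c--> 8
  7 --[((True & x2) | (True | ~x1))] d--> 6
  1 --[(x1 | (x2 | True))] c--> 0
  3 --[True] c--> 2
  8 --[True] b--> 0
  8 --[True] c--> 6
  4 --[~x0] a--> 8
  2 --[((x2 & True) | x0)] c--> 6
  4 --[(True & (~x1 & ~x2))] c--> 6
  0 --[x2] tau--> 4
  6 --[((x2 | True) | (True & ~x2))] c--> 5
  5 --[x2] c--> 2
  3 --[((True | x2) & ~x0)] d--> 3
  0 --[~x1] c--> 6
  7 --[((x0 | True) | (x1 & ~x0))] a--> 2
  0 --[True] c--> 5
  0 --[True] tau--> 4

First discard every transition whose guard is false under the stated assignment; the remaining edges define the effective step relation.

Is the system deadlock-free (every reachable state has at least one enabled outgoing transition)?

Answer: DEADLOCK at state 4

Trace:
Reachable = {0,4,5}
  0: c→5  tau→4  [deg 2]
  4: ∅  [STUCK]
  5: ∅  [STUCK]
witness 4: tau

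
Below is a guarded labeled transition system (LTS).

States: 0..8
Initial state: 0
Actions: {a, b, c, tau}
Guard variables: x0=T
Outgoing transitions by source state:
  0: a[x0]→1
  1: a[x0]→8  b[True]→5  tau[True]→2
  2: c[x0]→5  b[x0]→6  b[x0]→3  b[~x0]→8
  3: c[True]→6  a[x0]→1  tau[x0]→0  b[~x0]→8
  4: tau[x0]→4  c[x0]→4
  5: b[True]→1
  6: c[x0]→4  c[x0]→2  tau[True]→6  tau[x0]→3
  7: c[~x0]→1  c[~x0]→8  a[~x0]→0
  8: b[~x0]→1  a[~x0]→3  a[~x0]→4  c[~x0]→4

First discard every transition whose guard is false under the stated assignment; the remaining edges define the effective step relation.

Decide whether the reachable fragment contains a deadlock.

Answer: DEADLOCK at state 8

Working:
R = {0,1,2,3,4,5,6,8}
  0: a→1  [deg 1]
  1: a→8  b→5  tau→2  [deg 3]
  2: b→3  b→6  c→5  [deg 3]
  3: a→1  c→6  tau→0  [deg 3]
  4: c→4  tau→4  [deg 2]
  5: b→1  [deg 1]
  6: c→2  c→4  tau→3  tau→6  [deg 4]
  8: ∅  [deadlock]
trace reaching 8: a·a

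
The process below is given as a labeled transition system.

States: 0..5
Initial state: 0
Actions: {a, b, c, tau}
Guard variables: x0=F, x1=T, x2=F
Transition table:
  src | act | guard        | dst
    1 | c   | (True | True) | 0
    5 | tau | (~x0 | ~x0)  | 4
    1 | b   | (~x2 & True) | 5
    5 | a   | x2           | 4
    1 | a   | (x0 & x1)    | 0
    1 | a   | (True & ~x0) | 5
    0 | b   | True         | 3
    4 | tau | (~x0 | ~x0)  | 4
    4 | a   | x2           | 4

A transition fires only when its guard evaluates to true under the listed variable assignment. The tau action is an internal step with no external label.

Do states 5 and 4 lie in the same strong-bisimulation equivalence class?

Answer: BISIMILAR

Trace:
Refine partition for ~:
  P[0] = {{0,1,2,3,4,5}}
  P[1] = {{0},{1},{2,3},{4,5}}
4 equivalence class(es) (converged in 2)
class of 5: {4,5}; class of 4: {4,5}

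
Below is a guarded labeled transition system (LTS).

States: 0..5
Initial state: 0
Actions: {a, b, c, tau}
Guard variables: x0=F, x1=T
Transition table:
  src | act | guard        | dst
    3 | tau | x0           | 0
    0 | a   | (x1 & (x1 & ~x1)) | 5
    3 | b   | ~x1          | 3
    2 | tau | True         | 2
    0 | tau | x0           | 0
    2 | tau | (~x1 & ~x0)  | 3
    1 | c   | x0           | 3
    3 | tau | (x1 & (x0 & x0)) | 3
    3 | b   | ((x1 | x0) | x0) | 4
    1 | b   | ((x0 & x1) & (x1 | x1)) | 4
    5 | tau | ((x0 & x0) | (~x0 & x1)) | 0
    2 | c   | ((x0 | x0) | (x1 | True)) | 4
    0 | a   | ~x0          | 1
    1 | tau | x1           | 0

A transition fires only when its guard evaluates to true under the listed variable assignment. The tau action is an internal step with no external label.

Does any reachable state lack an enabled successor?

R = {0,1}
  0: a→1  [1 out]
  1: tau→0  [1 out]

Answer: DEADLOCK-FREE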